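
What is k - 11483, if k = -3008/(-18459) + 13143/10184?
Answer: -2158375234139/187986456 ≈ -11482.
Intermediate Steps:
k = 273240109/187986456 (k = -3008*(-1/18459) + 13143*(1/10184) = 3008/18459 + 13143/10184 = 273240109/187986456 ≈ 1.4535)
k - 11483 = 273240109/187986456 - 11483 = -2158375234139/187986456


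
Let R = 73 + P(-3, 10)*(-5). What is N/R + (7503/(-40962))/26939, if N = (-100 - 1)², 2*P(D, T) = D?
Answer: 7504367409951/59219842066 ≈ 126.72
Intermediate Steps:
P(D, T) = D/2
N = 10201 (N = (-101)² = 10201)
R = 161/2 (R = 73 + ((½)*(-3))*(-5) = 73 - 3/2*(-5) = 73 + 15/2 = 161/2 ≈ 80.500)
N/R + (7503/(-40962))/26939 = 10201/(161/2) + (7503/(-40962))/26939 = 10201*(2/161) + (7503*(-1/40962))*(1/26939) = 20402/161 - 2501/13654*1/26939 = 20402/161 - 2501/367825106 = 7504367409951/59219842066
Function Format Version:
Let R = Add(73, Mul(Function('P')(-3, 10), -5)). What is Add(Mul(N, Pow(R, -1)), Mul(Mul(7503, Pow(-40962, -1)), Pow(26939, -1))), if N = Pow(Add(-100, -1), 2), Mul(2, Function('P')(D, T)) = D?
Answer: Rational(7504367409951, 59219842066) ≈ 126.72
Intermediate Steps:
Function('P')(D, T) = Mul(Rational(1, 2), D)
N = 10201 (N = Pow(-101, 2) = 10201)
R = Rational(161, 2) (R = Add(73, Mul(Mul(Rational(1, 2), -3), -5)) = Add(73, Mul(Rational(-3, 2), -5)) = Add(73, Rational(15, 2)) = Rational(161, 2) ≈ 80.500)
Add(Mul(N, Pow(R, -1)), Mul(Mul(7503, Pow(-40962, -1)), Pow(26939, -1))) = Add(Mul(10201, Pow(Rational(161, 2), -1)), Mul(Mul(7503, Pow(-40962, -1)), Pow(26939, -1))) = Add(Mul(10201, Rational(2, 161)), Mul(Mul(7503, Rational(-1, 40962)), Rational(1, 26939))) = Add(Rational(20402, 161), Mul(Rational(-2501, 13654), Rational(1, 26939))) = Add(Rational(20402, 161), Rational(-2501, 367825106)) = Rational(7504367409951, 59219842066)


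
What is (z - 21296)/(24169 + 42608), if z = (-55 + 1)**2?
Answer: -18380/66777 ≈ -0.27524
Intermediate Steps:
z = 2916 (z = (-54)**2 = 2916)
(z - 21296)/(24169 + 42608) = (2916 - 21296)/(24169 + 42608) = -18380/66777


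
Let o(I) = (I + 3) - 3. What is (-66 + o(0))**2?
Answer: 4356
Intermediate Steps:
o(I) = I (o(I) = (3 + I) - 3 = I)
(-66 + o(0))**2 = (-66 + 0)**2 = (-66)**2 = 4356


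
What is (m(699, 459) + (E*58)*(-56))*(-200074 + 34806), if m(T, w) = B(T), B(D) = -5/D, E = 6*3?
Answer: 6753898444388/699 ≈ 9.6622e+9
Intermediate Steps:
E = 18
m(T, w) = -5/T
(m(699, 459) + (E*58)*(-56))*(-200074 + 34806) = (-5/699 + (18*58)*(-56))*(-200074 + 34806) = (-5*1/699 + 1044*(-56))*(-165268) = (-5/699 - 58464)*(-165268) = -40866341/699*(-165268) = 6753898444388/699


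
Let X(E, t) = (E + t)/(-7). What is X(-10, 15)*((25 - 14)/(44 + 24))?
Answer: -55/476 ≈ -0.11555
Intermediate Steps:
X(E, t) = -E/7 - t/7 (X(E, t) = (E + t)*(-1/7) = -E/7 - t/7)
X(-10, 15)*((25 - 14)/(44 + 24)) = (-1/7*(-10) - 1/7*15)*((25 - 14)/(44 + 24)) = (10/7 - 15/7)*(11/68) = -55/(7*68) = -5/7*11/68 = -55/476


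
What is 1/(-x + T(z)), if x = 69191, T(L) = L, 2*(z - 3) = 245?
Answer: -2/138131 ≈ -1.4479e-5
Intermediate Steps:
z = 251/2 (z = 3 + (½)*245 = 3 + 245/2 = 251/2 ≈ 125.50)
1/(-x + T(z)) = 1/(-1*69191 + 251/2) = 1/(-69191 + 251/2) = 1/(-138131/2) = -2/138131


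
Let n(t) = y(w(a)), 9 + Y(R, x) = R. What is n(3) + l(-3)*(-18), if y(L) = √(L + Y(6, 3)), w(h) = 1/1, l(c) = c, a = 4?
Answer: 54 + I*√2 ≈ 54.0 + 1.4142*I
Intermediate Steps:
Y(R, x) = -9 + R
w(h) = 1
y(L) = √(-3 + L) (y(L) = √(L + (-9 + 6)) = √(L - 3) = √(-3 + L))
n(t) = I*√2 (n(t) = √(-3 + 1) = √(-2) = I*√2)
n(3) + l(-3)*(-18) = I*√2 - 3*(-18) = I*√2 + 54 = 54 + I*√2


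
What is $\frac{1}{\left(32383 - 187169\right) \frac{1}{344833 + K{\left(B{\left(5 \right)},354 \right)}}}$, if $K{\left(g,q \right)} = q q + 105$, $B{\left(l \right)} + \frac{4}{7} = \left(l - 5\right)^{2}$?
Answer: $- \frac{235127}{77393} \approx -3.0381$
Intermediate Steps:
$B{\left(l \right)} = - \frac{4}{7} + \left(-5 + l\right)^{2}$ ($B{\left(l \right)} = - \frac{4}{7} + \left(l - 5\right)^{2} = - \frac{4}{7} + \left(-5 + l\right)^{2}$)
$K{\left(g,q \right)} = 105 + q^{2}$ ($K{\left(g,q \right)} = q^{2} + 105 = 105 + q^{2}$)
$\frac{1}{\left(32383 - 187169\right) \frac{1}{344833 + K{\left(B{\left(5 \right)},354 \right)}}} = \frac{1}{\left(32383 - 187169\right) \frac{1}{344833 + \left(105 + 354^{2}\right)}} = \frac{1}{\left(-154786\right) \frac{1}{344833 + \left(105 + 125316\right)}} = \frac{1}{\left(-154786\right) \frac{1}{344833 + 125421}} = \frac{1}{\left(-154786\right) \frac{1}{470254}} = \frac{1}{- \frac{77393}{235127}} = - \frac{235127}{77393}$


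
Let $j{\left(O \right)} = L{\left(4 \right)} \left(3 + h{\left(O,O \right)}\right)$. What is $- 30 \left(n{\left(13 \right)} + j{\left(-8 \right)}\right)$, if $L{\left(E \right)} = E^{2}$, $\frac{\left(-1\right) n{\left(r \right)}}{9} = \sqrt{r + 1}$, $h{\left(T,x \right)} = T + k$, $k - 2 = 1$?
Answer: $960 + 270 \sqrt{14} \approx 1970.2$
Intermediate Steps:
$k = 3$ ($k = 2 + 1 = 3$)
$h{\left(T,x \right)} = 3 + T$ ($h{\left(T,x \right)} = T + 3 = 3 + T$)
$n{\left(r \right)} = - 9 \sqrt{1 + r}$ ($n{\left(r \right)} = - 9 \sqrt{r + 1} = - 9 \sqrt{1 + r}$)
$j{\left(O \right)} = 96 + 16 O$ ($j{\left(O \right)} = 4^{2} \left(3 + \left(3 + O\right)\right) = 16 \left(6 + O\right) = 96 + 16 O$)
$- 30 \left(n{\left(13 \right)} + j{\left(-8 \right)}\right) = - 30 \left(- 9 \sqrt{1 + 13} + \left(96 + 16 \left(-8\right)\right)\right) = - 30 \left(- 9 \sqrt{14} + \left(96 - 128\right)\right) = - 30 \left(- 9 \sqrt{14} - 32\right) = - 30 \left(-32 - 9 \sqrt{14}\right) = 960 + 270 \sqrt{14}$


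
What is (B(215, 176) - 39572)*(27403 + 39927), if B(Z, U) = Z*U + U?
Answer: -104765480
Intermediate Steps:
B(Z, U) = U + U*Z (B(Z, U) = U*Z + U = U + U*Z)
(B(215, 176) - 39572)*(27403 + 39927) = (176*(1 + 215) - 39572)*(27403 + 39927) = (176*216 - 39572)*67330 = (38016 - 39572)*67330 = -1556*67330 = -104765480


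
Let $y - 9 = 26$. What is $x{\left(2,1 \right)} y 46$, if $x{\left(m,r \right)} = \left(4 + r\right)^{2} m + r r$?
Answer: $82110$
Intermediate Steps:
$y = 35$ ($y = 9 + 26 = 35$)
$x{\left(m,r \right)} = r^{2} + m \left(4 + r\right)^{2}$ ($x{\left(m,r \right)} = m \left(4 + r\right)^{2} + r^{2} = r^{2} + m \left(4 + r\right)^{2}$)
$x{\left(2,1 \right)} y 46 = \left(1^{2} + 2 \left(4 + 1\right)^{2}\right) 35 \cdot 46 = \left(1 + 2 \cdot 5^{2}\right) 35 \cdot 46 = \left(1 + 2 \cdot 25\right) 35 \cdot 46 = \left(1 + 50\right) 35 \cdot 46 = 51 \cdot 35 \cdot 46 = 1785 \cdot 46 = 82110$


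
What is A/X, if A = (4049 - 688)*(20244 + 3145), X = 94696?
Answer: 4137391/4984 ≈ 830.13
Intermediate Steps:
A = 78610429 (A = 3361*23389 = 78610429)
A/X = 78610429/94696 = 78610429*(1/94696) = 4137391/4984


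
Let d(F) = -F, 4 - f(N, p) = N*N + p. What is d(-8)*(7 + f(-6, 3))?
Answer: -224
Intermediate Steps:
f(N, p) = 4 - p - N² (f(N, p) = 4 - (N*N + p) = 4 - (N² + p) = 4 - (p + N²) = 4 + (-p - N²) = 4 - p - N²)
d(-8)*(7 + f(-6, 3)) = (-1*(-8))*(7 + (4 - 1*3 - 1*(-6)²)) = 8*(7 + (4 - 3 - 1*36)) = 8*(7 + (4 - 3 - 36)) = 8*(7 - 35) = 8*(-28) = -224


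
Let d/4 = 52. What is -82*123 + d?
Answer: -9878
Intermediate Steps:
d = 208 (d = 4*52 = 208)
-82*123 + d = -82*123 + 208 = -10086 + 208 = -9878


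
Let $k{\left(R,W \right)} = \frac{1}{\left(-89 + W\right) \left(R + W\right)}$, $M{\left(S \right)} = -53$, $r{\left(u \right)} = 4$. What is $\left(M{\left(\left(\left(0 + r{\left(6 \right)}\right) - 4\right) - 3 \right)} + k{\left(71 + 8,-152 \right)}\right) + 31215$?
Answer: $\frac{548233067}{17593} \approx 31162.0$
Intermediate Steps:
$\left(M{\left(\left(\left(0 + r{\left(6 \right)}\right) - 4\right) - 3 \right)} + k{\left(71 + 8,-152 \right)}\right) + 31215 = \left(-53 + \frac{1}{\left(-152\right)^{2} - 89 \left(71 + 8\right) - -13528 + \left(71 + 8\right) \left(-152\right)}\right) + 31215 = \left(-53 + \frac{1}{23104 - 7031 + 13528 + 79 \left(-152\right)}\right) + 31215 = \left(-53 + \frac{1}{23104 - 7031 + 13528 - 12008}\right) + 31215 = \left(-53 + \frac{1}{17593}\right) + 31215 = - \frac{932428}{17593} + 31215 = \frac{548233067}{17593}$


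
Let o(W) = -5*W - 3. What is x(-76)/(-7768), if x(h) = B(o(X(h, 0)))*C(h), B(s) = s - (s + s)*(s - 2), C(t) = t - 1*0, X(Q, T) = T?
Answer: -627/1942 ≈ -0.32286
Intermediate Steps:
o(W) = -3 - 5*W
C(t) = t (C(t) = t + 0 = t)
B(s) = s - 2*s*(-2 + s)
x(h) = -33*h (x(h) = ((-3 - 5*0)*(5 - 2*(-3 - 5*0)))*h = ((-3 + 0)*(5 - 2*(-3 + 0)))*h = (-3*(5 - 2*(-3)))*h = (-3*(5 + 6))*h = (-3*11)*h = -33*h)
x(-76)/(-7768) = -33*(-76)/(-7768) = 2508*(-1/7768) = -627/1942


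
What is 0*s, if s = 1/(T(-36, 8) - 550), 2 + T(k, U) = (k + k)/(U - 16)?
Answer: 0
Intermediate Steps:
T(k, U) = -2 + 2*k/(-16 + U) (T(k, U) = -2 + (k + k)/(U - 16) = -2 + (2*k)/(-16 + U) = -2 + 2*k/(-16 + U))
s = -1/543 (s = 1/(2*(16 - 36 - 1*8)/(-16 + 8) - 550) = 1/(2*(16 - 36 - 8)/(-8) - 550) = 1/(2*(-⅛)*(-28) - 550) = 1/(7 - 550) = 1/(-543) = -1/543 ≈ -0.0018416)
0*s = 0*(-1/543) = 0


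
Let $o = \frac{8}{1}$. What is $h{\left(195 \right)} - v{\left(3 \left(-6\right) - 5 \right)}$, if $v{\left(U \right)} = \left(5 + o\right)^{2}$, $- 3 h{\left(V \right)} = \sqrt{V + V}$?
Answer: $-169 - \frac{\sqrt{390}}{3} \approx -175.58$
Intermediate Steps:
$o = 8$ ($o = 8 \cdot 1 = 8$)
$h{\left(V \right)} = - \frac{\sqrt{2} \sqrt{V}}{3}$ ($h{\left(V \right)} = - \frac{\sqrt{V + V}}{3} = - \frac{\sqrt{2 V}}{3} = - \frac{\sqrt{2} \sqrt{V}}{3}$)
$v{\left(U \right)} = 169$ ($v{\left(U \right)} = \left(5 + 8\right)^{2} = 13^{2} = 169$)
$h{\left(195 \right)} - v{\left(3 \left(-6\right) - 5 \right)} = - \frac{\sqrt{2} \sqrt{195}}{3} - 169 = - \frac{\sqrt{390}}{3} - 169 = -169 - \frac{\sqrt{390}}{3}$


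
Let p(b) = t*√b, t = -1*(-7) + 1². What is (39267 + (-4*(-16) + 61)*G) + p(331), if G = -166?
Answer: 18517 + 8*√331 ≈ 18663.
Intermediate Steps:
t = 8 (t = 7 + 1 = 8)
p(b) = 8*√b
(39267 + (-4*(-16) + 61)*G) + p(331) = (39267 + (-4*(-16) + 61)*(-166)) + 8*√331 = (39267 + (64 + 61)*(-166)) + 8*√331 = (39267 + 125*(-166)) + 8*√331 = (39267 - 20750) + 8*√331 = 18517 + 8*√331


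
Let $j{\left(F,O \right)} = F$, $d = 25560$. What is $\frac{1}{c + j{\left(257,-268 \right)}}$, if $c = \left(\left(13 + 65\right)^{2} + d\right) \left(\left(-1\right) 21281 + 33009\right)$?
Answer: $\frac{1}{371121089} \approx 2.6945 \cdot 10^{-9}$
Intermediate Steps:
$c = 371120832$ ($c = \left(\left(13 + 65\right)^{2} + 25560\right) \left(\left(-1\right) 21281 + 33009\right) = \left(78^{2} + 25560\right) \left(-21281 + 33009\right) = \left(6084 + 25560\right) 11728 = 31644 \cdot 11728 = 371120832$)
$\frac{1}{c + j{\left(257,-268 \right)}} = \frac{1}{371120832 + 257} = \frac{1}{371121089}$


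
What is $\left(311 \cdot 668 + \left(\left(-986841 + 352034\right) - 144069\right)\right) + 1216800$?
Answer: $645672$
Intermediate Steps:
$\left(311 \cdot 668 + \left(\left(-986841 + 352034\right) - 144069\right)\right) + 1216800 = \left(207748 - 778876\right) + 1216800 = -571128 + 1216800 = 645672$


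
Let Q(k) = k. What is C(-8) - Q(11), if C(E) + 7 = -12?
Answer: -30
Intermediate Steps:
C(E) = -19 (C(E) = -7 - 12 = -19)
C(-8) - Q(11) = -19 - 1*11 = -19 - 11 = -30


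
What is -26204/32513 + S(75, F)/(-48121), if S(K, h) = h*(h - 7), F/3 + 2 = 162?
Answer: -8642714204/1564558073 ≈ -5.5241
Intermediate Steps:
F = 480 (F = -6 + 3*162 = -6 + 486 = 480)
S(K, h) = h*(-7 + h)
-26204/32513 + S(75, F)/(-48121) = -26204/32513 + (480*(-7 + 480))/(-48121) = -26204*1/32513 + (480*473)*(-1/48121) = -26204/32513 + 227040*(-1/48121) = -26204/32513 - 227040/48121 = -8642714204/1564558073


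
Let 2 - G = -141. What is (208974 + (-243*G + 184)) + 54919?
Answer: 229328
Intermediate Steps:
G = 143 (G = 2 - 1*(-141) = 2 + 141 = 143)
(208974 + (-243*G + 184)) + 54919 = (208974 + (-243*143 + 184)) + 54919 = (208974 + (-34749 + 184)) + 54919 = (208974 - 34565) + 54919 = 174409 + 54919 = 229328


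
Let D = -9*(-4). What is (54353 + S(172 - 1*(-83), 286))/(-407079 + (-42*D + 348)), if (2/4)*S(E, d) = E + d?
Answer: -55435/408243 ≈ -0.13579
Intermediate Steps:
D = 36
S(E, d) = 2*E + 2*d (S(E, d) = 2*(E + d) = 2*E + 2*d)
(54353 + S(172 - 1*(-83), 286))/(-407079 + (-42*D + 348)) = (54353 + (2*(172 - 1*(-83)) + 2*286))/(-407079 + (-42*36 + 348)) = (54353 + (2*(172 + 83) + 572))/(-407079 + (-1512 + 348)) = (54353 + (2*255 + 572))/(-407079 - 1164) = (54353 + (510 + 572))/(-408243) = (54353 + 1082)*(-1/408243) = 55435*(-1/408243) = -55435/408243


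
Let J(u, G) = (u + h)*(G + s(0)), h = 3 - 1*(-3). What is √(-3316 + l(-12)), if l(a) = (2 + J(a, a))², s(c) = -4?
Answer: 4*√393 ≈ 79.297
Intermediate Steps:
h = 6 (h = 3 + 3 = 6)
J(u, G) = (-4 + G)*(6 + u) (J(u, G) = (u + 6)*(G - 4) = (6 + u)*(-4 + G) = (-4 + G)*(6 + u))
l(a) = (-22 + a² + 2*a)² (l(a) = (2 + (-24 - 4*a + 6*a + a*a))² = (2 + (-24 - 4*a + 6*a + a²))² = (2 + (-24 + a² + 2*a))² = (-22 + a² + 2*a)²)
√(-3316 + l(-12)) = √(-3316 + (-22 + (-12)² + 2*(-12))²) = √(-3316 + (-22 + 144 - 24)²) = √(-3316 + 98²) = √(-3316 + 9604) = √6288 = 4*√393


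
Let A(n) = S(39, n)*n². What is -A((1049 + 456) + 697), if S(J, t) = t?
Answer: -10677066408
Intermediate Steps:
A(n) = n³ (A(n) = n*n² = n³)
-A((1049 + 456) + 697) = -((1049 + 456) + 697)³ = -(1505 + 697)³ = -1*2202³ = -1*10677066408 = -10677066408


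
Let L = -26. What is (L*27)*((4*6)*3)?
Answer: -50544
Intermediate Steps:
(L*27)*((4*6)*3) = (-26*27)*((4*6)*3) = -16848*3 = -702*72 = -50544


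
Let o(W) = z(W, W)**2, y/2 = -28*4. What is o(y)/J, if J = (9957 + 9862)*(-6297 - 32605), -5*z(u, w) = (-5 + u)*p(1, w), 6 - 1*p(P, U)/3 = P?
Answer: -471969/770998738 ≈ -0.00061215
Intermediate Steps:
y = -224 (y = 2*(-28*4) = 2*(-112) = -224)
p(P, U) = 18 - 3*P
z(u, w) = 15 - 3*u (z(u, w) = -(-5 + u)*(18 - 3*1)/5 = -(-5 + u)*(18 - 3)/5 = -(-5 + u)*15/5 = -(-75 + 15*u)/5 = 15 - 3*u)
J = -770998738 (J = 19819*(-38902) = -770998738)
o(W) = (15 - 3*W)**2
o(y)/J = (9*(-5 - 224)**2)/(-770998738) = (9*(-229)**2)*(-1/770998738) = (9*52441)*(-1/770998738) = 471969*(-1/770998738) = -471969/770998738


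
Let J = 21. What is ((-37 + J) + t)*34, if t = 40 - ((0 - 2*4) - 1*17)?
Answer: 1666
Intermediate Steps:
t = 65 (t = 40 - ((0 - 8) - 17) = 40 - (-8 - 17) = 40 - 1*(-25) = 40 + 25 = 65)
((-37 + J) + t)*34 = ((-37 + 21) + 65)*34 = (-16 + 65)*34 = 49*34 = 1666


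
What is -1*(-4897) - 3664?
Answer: 1233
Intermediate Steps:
-1*(-4897) - 3664 = 4897 - 3664 = 1233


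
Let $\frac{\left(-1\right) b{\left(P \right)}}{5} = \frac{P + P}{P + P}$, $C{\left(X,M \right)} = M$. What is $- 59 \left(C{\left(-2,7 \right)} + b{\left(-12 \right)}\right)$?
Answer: $-118$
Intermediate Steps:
$b{\left(P \right)} = -5$ ($b{\left(P \right)} = - 5 \frac{P + P}{P + P} = - 5 \frac{2 P}{2 P} = - 5 \cdot 2 P \frac{1}{2 P} = \left(-5\right) 1 = -5$)
$- 59 \left(C{\left(-2,7 \right)} + b{\left(-12 \right)}\right) = - 59 \left(7 - 5\right) = \left(-59\right) 2 = -118$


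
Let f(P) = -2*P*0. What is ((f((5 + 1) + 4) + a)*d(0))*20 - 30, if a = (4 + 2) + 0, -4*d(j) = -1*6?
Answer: 150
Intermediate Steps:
d(j) = 3/2 (d(j) = -(-1)*6/4 = -¼*(-6) = 3/2)
f(P) = 0
a = 6 (a = 6 + 0 = 6)
((f((5 + 1) + 4) + a)*d(0))*20 - 30 = ((0 + 6)*(3/2))*20 - 30 = (6*(3/2))*20 - 30 = 9*20 - 30 = 180 - 30 = 150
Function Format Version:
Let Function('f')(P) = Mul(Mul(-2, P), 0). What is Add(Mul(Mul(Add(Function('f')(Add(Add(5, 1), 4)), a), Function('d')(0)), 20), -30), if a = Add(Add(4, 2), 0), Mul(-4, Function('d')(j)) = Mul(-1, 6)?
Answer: 150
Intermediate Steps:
Function('d')(j) = Rational(3, 2) (Function('d')(j) = Mul(Rational(-1, 4), Mul(-1, 6)) = Mul(Rational(-1, 4), -6) = Rational(3, 2))
Function('f')(P) = 0
a = 6 (a = Add(6, 0) = 6)
Add(Mul(Mul(Add(Function('f')(Add(Add(5, 1), 4)), a), Function('d')(0)), 20), -30) = Add(Mul(Mul(Add(0, 6), Rational(3, 2)), 20), -30) = Add(Mul(Mul(6, Rational(3, 2)), 20), -30) = Add(Mul(9, 20), -30) = Add(180, -30) = 150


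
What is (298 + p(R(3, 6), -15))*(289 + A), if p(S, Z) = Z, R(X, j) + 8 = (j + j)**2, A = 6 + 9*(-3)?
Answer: 75844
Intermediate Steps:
A = -21 (A = 6 - 27 = -21)
R(X, j) = -8 + 4*j**2 (R(X, j) = -8 + (j + j)**2 = -8 + (2*j)**2 = -8 + 4*j**2)
(298 + p(R(3, 6), -15))*(289 + A) = (298 - 15)*(289 - 21) = 283*268 = 75844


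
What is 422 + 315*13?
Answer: 4517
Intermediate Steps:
422 + 315*13 = 422 + 4095 = 4517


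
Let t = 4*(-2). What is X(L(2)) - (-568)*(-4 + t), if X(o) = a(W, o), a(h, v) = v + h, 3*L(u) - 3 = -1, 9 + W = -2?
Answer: -20479/3 ≈ -6826.3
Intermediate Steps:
W = -11 (W = -9 - 2 = -11)
L(u) = ⅔ (L(u) = 1 + (⅓)*(-1) = 1 - ⅓ = ⅔)
a(h, v) = h + v
X(o) = -11 + o
t = -8
X(L(2)) - (-568)*(-4 + t) = (-11 + ⅔) - (-568)*(-4 - 8) = -31/3 - (-568)*(-12) = -31/3 - 142*48 = -31/3 - 6816 = -20479/3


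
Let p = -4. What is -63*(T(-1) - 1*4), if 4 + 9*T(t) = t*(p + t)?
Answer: 245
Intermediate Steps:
T(t) = -4/9 + t*(-4 + t)/9 (T(t) = -4/9 + (t*(-4 + t))/9 = -4/9 + t*(-4 + t)/9)
-63*(T(-1) - 1*4) = -63*((-4/9 - 4/9*(-1) + (1/9)*(-1)**2) - 1*4) = -63*((-4/9 + 4/9 + (1/9)*1) - 4) = -63*((-4/9 + 4/9 + 1/9) - 4) = -63*(1/9 - 4) = -63*(-35/9) = 245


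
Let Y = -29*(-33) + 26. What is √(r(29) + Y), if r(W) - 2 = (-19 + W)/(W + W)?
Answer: √828530/29 ≈ 31.387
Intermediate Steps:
r(W) = 2 + (-19 + W)/(2*W) (r(W) = 2 + (-19 + W)/(W + W) = 2 + (-19 + W)/((2*W)) = 2 + (-19 + W)*(1/(2*W)) = 2 + (-19 + W)/(2*W))
Y = 983 (Y = 957 + 26 = 983)
√(r(29) + Y) = √((½)*(-19 + 5*29)/29 + 983) = √((½)*(1/29)*(-19 + 145) + 983) = √((½)*(1/29)*126 + 983) = √(63/29 + 983) = √(28570/29) = √828530/29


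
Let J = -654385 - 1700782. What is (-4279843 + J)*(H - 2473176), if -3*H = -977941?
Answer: 14246664720290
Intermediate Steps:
H = 977941/3 (H = -⅓*(-977941) = 977941/3 ≈ 3.2598e+5)
J = -2355167
(-4279843 + J)*(H - 2473176) = (-4279843 - 2355167)*(977941/3 - 2473176) = -6635010*(-6441587/3) = 14246664720290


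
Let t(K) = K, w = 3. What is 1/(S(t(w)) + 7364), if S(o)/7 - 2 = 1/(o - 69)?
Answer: 66/486941 ≈ 0.00013554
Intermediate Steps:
S(o) = 14 + 7/(-69 + o) (S(o) = 14 + 7/(o - 69) = 14 + 7/(-69 + o))
1/(S(t(w)) + 7364) = 1/(7*(-137 + 2*3)/(-69 + 3) + 7364) = 1/(7*(-137 + 6)/(-66) + 7364) = 1/(7*(-1/66)*(-131) + 7364) = 1/(917/66 + 7364) = 1/(486941/66) = 66/486941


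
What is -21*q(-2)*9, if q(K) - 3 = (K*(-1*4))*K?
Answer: 2457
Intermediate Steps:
q(K) = 3 - 4*K² (q(K) = 3 + (K*(-1*4))*K = 3 + (K*(-4))*K = 3 + (-4*K)*K = 3 - 4*K²)
-21*q(-2)*9 = -21*(3 - 4*(-2)²)*9 = -21*(3 - 4*4)*9 = -21*(3 - 16)*9 = -21*(-13)*9 = 273*9 = 2457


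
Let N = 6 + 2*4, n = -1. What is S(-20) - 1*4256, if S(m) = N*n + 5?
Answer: -4265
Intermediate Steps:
N = 14 (N = 6 + 8 = 14)
S(m) = -9 (S(m) = 14*(-1) + 5 = -14 + 5 = -9)
S(-20) - 1*4256 = -9 - 1*4256 = -9 - 4256 = -4265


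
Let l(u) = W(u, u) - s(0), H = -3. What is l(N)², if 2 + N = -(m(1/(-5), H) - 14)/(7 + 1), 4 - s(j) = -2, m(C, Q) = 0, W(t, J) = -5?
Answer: 121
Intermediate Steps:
s(j) = 6 (s(j) = 4 - 1*(-2) = 4 + 2 = 6)
N = -¼ (N = -2 - (0 - 14)/(7 + 1) = -2 - (-14)/8 = -2 - 1*(-7/4) = -2 + 7/4 = -¼ ≈ -0.25000)
l(u) = -11 (l(u) = -5 - 1*6 = -5 - 6 = -11)
l(N)² = (-11)² = 121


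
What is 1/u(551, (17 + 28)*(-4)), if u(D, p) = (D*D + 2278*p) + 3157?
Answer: -1/103282 ≈ -9.6822e-6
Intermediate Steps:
u(D, p) = 3157 + D² + 2278*p (u(D, p) = (D² + 2278*p) + 3157 = 3157 + D² + 2278*p)
1/u(551, (17 + 28)*(-4)) = 1/(3157 + 551² + 2278*((17 + 28)*(-4))) = 1/(3157 + 303601 + 2278*(45*(-4))) = 1/(3157 + 303601 + 2278*(-180)) = 1/(3157 + 303601 - 410040) = 1/(-103282) = -1/103282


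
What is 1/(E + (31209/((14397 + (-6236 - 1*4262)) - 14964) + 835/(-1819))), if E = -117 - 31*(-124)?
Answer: 20127235/74948196399 ≈ 0.00026855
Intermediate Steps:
E = 3727 (E = -117 + 3844 = 3727)
1/(E + (31209/((14397 + (-6236 - 1*4262)) - 14964) + 835/(-1819))) = 1/(3727 + (31209/((14397 + (-6236 - 1*4262)) - 14964) + 835/(-1819))) = 1/(3727 + (31209/((14397 + (-6236 - 4262)) - 14964) + 835*(-1/1819))) = 1/(3727 + (31209/((14397 - 10498) - 14964) - 835/1819)) = 1/(3727 + (31209/(3899 - 14964) - 835/1819)) = 1/(3727 + (31209/(-11065) - 835/1819)) = 1/(3727 + (31209*(-1/11065) - 835/1819)) = 1/(3727 + (-31209/11065 - 835/1819)) = 1/(3727 - 66008446/20127235) = 1/(74948196399/20127235) = 20127235/74948196399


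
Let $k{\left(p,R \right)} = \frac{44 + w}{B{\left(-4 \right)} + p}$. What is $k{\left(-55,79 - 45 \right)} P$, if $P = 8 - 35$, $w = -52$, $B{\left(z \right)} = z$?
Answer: $- \frac{216}{59} \approx -3.661$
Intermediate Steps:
$P = -27$ ($P = 8 - 35 = -27$)
$k{\left(p,R \right)} = - \frac{8}{-4 + p}$ ($k{\left(p,R \right)} = \frac{44 - 52}{-4 + p} = - \frac{8}{-4 + p}$)
$k{\left(-55,79 - 45 \right)} P = - \frac{8}{-4 - 55} \left(-27\right) = - \frac{8}{-59} \left(-27\right) = \left(-8\right) \left(- \frac{1}{59}\right) \left(-27\right) = \frac{8}{59} \left(-27\right) = - \frac{216}{59}$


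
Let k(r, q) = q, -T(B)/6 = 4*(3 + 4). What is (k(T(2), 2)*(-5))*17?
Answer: -170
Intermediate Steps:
T(B) = -168 (T(B) = -24*(3 + 4) = -24*7 = -6*28 = -168)
(k(T(2), 2)*(-5))*17 = (2*(-5))*17 = -10*17 = -170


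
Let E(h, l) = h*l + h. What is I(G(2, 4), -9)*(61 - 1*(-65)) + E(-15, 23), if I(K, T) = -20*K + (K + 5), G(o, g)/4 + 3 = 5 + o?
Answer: -38034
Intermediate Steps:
G(o, g) = 8 + 4*o (G(o, g) = -12 + 4*(5 + o) = -12 + (20 + 4*o) = 8 + 4*o)
E(h, l) = h + h*l
I(K, T) = 5 - 19*K (I(K, T) = -20*K + (5 + K) = 5 - 19*K)
I(G(2, 4), -9)*(61 - 1*(-65)) + E(-15, 23) = (5 - 19*(8 + 4*2))*(61 - 1*(-65)) - 15*(1 + 23) = (5 - 19*(8 + 8))*(61 + 65) - 15*24 = (5 - 19*16)*126 - 360 = (5 - 304)*126 - 360 = -299*126 - 360 = -37674 - 360 = -38034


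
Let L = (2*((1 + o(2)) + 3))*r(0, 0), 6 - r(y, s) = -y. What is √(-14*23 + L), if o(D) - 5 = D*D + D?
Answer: I*√142 ≈ 11.916*I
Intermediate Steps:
o(D) = 5 + D + D² (o(D) = 5 + (D*D + D) = 5 + (D² + D) = 5 + (D + D²) = 5 + D + D²)
r(y, s) = 6 + y (r(y, s) = 6 - (-1)*y = 6 + y)
L = 180 (L = (2*((1 + (5 + 2 + 2²)) + 3))*(6 + 0) = (2*((1 + (5 + 2 + 4)) + 3))*6 = (2*((1 + 11) + 3))*6 = (2*(12 + 3))*6 = (2*15)*6 = 30*6 = 180)
√(-14*23 + L) = √(-14*23 + 180) = √(-322 + 180) = √(-142) = I*√142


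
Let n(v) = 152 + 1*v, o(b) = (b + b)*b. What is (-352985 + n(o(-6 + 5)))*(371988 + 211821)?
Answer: -205985913279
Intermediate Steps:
o(b) = 2*b**2 (o(b) = (2*b)*b = 2*b**2)
n(v) = 152 + v
(-352985 + n(o(-6 + 5)))*(371988 + 211821) = (-352985 + (152 + 2*(-6 + 5)**2))*(371988 + 211821) = (-352985 + (152 + 2*(-1)**2))*583809 = (-352985 + (152 + 2*1))*583809 = (-352985 + (152 + 2))*583809 = (-352985 + 154)*583809 = -352831*583809 = -205985913279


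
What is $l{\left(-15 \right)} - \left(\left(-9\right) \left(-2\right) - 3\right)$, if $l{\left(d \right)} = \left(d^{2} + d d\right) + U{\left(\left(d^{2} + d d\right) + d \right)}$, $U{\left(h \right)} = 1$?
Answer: $436$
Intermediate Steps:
$l{\left(d \right)} = 1 + 2 d^{2}$ ($l{\left(d \right)} = \left(d^{2} + d d\right) + 1 = \left(d^{2} + d^{2}\right) + 1 = 2 d^{2} + 1 = 1 + 2 d^{2}$)
$l{\left(-15 \right)} - \left(\left(-9\right) \left(-2\right) - 3\right) = \left(1 + 2 \left(-15\right)^{2}\right) - \left(\left(-9\right) \left(-2\right) - 3\right) = \left(1 + 2 \cdot 225\right) - \left(18 - 3\right) = \left(1 + 450\right) - 15 = 451 - 15 = 436$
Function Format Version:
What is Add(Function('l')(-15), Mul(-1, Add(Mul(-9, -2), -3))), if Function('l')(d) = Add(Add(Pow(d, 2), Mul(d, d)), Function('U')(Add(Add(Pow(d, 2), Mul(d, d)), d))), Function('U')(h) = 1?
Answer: 436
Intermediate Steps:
Function('l')(d) = Add(1, Mul(2, Pow(d, 2))) (Function('l')(d) = Add(Add(Pow(d, 2), Mul(d, d)), 1) = Add(Add(Pow(d, 2), Pow(d, 2)), 1) = Add(Mul(2, Pow(d, 2)), 1) = Add(1, Mul(2, Pow(d, 2))))
Add(Function('l')(-15), Mul(-1, Add(Mul(-9, -2), -3))) = Add(Add(1, Mul(2, Pow(-15, 2))), Mul(-1, Add(Mul(-9, -2), -3))) = Add(Add(1, Mul(2, 225)), Mul(-1, Add(18, -3))) = Add(Add(1, 450), Mul(-1, 15)) = Add(451, -15) = 436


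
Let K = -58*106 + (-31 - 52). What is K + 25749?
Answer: 19518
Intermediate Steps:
K = -6231 (K = -6148 - 83 = -6231)
K + 25749 = -6231 + 25749 = 19518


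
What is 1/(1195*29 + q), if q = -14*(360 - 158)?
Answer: 1/31827 ≈ 3.1420e-5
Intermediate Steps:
q = -2828 (q = -14*202 = -2828)
1/(1195*29 + q) = 1/(1195*29 - 2828) = 1/(34655 - 2828) = 1/31827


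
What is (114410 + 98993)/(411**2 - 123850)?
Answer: 213403/45071 ≈ 4.7348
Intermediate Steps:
(114410 + 98993)/(411**2 - 123850) = 213403/(168921 - 123850) = 213403/45071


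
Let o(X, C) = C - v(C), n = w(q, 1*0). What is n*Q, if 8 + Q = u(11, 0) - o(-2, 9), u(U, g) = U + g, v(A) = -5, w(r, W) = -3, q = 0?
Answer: 33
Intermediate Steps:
n = -3
o(X, C) = 5 + C (o(X, C) = C - 1*(-5) = C + 5 = 5 + C)
Q = -11 (Q = -8 + ((11 + 0) - (5 + 9)) = -8 + (11 - 1*14) = -8 + (11 - 14) = -8 - 3 = -11)
n*Q = -3*(-11) = 33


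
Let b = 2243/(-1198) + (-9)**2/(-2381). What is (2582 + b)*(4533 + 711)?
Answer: 19296759227490/1426219 ≈ 1.3530e+7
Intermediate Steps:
b = -5437621/2852438 (b = 2243*(-1/1198) + 81*(-1/2381) = -2243/1198 - 81/2381 = -5437621/2852438 ≈ -1.9063)
(2582 + b)*(4533 + 711) = (2582 - 5437621/2852438)*(4533 + 711) = (7359557295/2852438)*5244 = 19296759227490/1426219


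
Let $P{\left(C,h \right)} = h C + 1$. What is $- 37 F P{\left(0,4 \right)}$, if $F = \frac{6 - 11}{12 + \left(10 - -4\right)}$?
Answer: $\frac{185}{26} \approx 7.1154$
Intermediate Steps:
$F = - \frac{5}{26}$ ($F = - \frac{5}{12 + \left(10 + 4\right)} = - \frac{5}{12 + 14} = - \frac{5}{26} \approx -0.19231$)
$P{\left(C,h \right)} = 1 + C h$ ($P{\left(C,h \right)} = C h + 1 = 1 + C h$)
$- 37 F P{\left(0,4 \right)} = \left(-37\right) \left(- \frac{5}{26}\right) \left(1 + 0 \cdot 4\right) = \frac{185 \left(1 + 0\right)}{26} = \frac{185}{26} \cdot 1 = \frac{185}{26}$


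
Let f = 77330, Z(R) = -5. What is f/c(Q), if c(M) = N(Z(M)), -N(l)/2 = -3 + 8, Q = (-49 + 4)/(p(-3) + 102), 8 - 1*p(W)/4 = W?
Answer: -7733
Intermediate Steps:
p(W) = 32 - 4*W
Q = -45/146 (Q = (-49 + 4)/((32 - 4*(-3)) + 102) = -45/((32 + 12) + 102) = -45/(44 + 102) = -45/146 ≈ -0.30822)
N(l) = -10 (N(l) = -2*(-3 + 8) = -2*5 = -10)
c(M) = -10
f/c(Q) = 77330/(-10) = 77330*(-⅒) = -7733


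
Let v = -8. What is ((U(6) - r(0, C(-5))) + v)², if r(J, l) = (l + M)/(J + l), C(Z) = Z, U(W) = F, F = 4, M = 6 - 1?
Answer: 16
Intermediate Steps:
M = 5
U(W) = 4
r(J, l) = (5 + l)/(J + l) (r(J, l) = (l + 5)/(J + l) = (5 + l)/(J + l))
((U(6) - r(0, C(-5))) + v)² = ((4 - (5 - 5)/(0 - 5)) - 8)² = ((4 - 0/(-5)) - 8)² = ((4 - (-1)*0/5) - 8)² = ((4 - 1*0) - 8)² = ((4 + 0) - 8)² = (4 - 8)² = (-4)² = 16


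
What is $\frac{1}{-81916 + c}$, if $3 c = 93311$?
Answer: $- \frac{3}{152437} \approx -1.968 \cdot 10^{-5}$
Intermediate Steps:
$c = \frac{93311}{3}$ ($c = \frac{1}{3} \cdot 93311 = \frac{93311}{3} \approx 31104.0$)
$\frac{1}{-81916 + c} = \frac{1}{-81916 + \frac{93311}{3}} = \frac{1}{- \frac{152437}{3}} = - \frac{3}{152437}$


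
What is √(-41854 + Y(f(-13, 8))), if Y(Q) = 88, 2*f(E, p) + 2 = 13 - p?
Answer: I*√41766 ≈ 204.37*I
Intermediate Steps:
f(E, p) = 11/2 - p/2 (f(E, p) = -1 + (13 - p)/2 = -1 + (13/2 - p/2) = 11/2 - p/2)
√(-41854 + Y(f(-13, 8))) = √(-41854 + 88) = √(-41766) = I*√41766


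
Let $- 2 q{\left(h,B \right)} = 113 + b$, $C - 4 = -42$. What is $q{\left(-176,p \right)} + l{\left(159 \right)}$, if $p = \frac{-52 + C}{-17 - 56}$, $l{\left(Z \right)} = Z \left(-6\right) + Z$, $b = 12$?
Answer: $- \frac{1715}{2} \approx -857.5$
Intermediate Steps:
$C = -38$ ($C = 4 - 42 = -38$)
$l{\left(Z \right)} = - 5 Z$ ($l{\left(Z \right)} = - 6 Z + Z = - 5 Z$)
$p = \frac{90}{73}$ ($p = \frac{-52 - 38}{-17 - 56} = - \frac{90}{-73} = \left(-90\right) \left(- \frac{1}{73}\right) = \frac{90}{73} \approx 1.2329$)
$q{\left(h,B \right)} = - \frac{125}{2}$ ($q{\left(h,B \right)} = - \frac{113 + 12}{2} = \left(- \frac{1}{2}\right) 125 = - \frac{125}{2}$)
$q{\left(-176,p \right)} + l{\left(159 \right)} = - \frac{125}{2} - 795 = - \frac{1715}{2}$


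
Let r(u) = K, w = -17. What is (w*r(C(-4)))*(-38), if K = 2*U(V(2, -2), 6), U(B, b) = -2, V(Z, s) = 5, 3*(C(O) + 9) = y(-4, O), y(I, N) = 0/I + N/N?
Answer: -2584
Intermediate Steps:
y(I, N) = 1 (y(I, N) = 0 + 1 = 1)
C(O) = -26/3 (C(O) = -9 + (⅓)*1 = -9 + ⅓ = -26/3)
K = -4 (K = 2*(-2) = -4)
r(u) = -4
(w*r(C(-4)))*(-38) = -17*(-4)*(-38) = 68*(-38) = -2584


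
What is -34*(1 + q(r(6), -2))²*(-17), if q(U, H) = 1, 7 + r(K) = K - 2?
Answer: 2312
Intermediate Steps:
r(K) = -9 + K (r(K) = -7 + (K - 2) = -7 + (-2 + K) = -9 + K)
-34*(1 + q(r(6), -2))²*(-17) = -34*(1 + 1)²*(-17) = -34*2²*(-17) = -34*4*(-17) = -136*(-17) = 2312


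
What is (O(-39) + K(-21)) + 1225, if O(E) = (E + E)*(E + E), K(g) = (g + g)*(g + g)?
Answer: 9073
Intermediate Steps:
K(g) = 4*g² (K(g) = (2*g)*(2*g) = 4*g²)
O(E) = 4*E² (O(E) = (2*E)*(2*E) = 4*E²)
(O(-39) + K(-21)) + 1225 = (4*(-39)² + 4*(-21)²) + 1225 = (4*1521 + 4*441) + 1225 = (6084 + 1764) + 1225 = 7848 + 1225 = 9073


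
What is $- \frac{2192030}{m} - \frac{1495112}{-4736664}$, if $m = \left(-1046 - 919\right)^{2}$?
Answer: $- \frac{12805404877}{50803681815} \approx -0.25206$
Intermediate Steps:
$m = 3861225$ ($m = \left(-1965\right)^{2} = 3861225$)
$- \frac{2192030}{m} - \frac{1495112}{-4736664} = - \frac{2192030}{3861225} - \frac{1495112}{-4736664} = \left(-2192030\right) \frac{1}{3861225} - - \frac{186889}{592083} = - \frac{438406}{772245} + \frac{186889}{592083} = - \frac{12805404877}{50803681815}$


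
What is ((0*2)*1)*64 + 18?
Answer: 18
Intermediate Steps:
((0*2)*1)*64 + 18 = (0*1)*64 + 18 = 0*64 + 18 = 0 + 18 = 18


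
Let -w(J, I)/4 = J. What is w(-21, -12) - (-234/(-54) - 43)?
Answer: 368/3 ≈ 122.67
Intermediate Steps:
w(J, I) = -4*J
w(-21, -12) - (-234/(-54) - 43) = -4*(-21) - (-234/(-54) - 43) = 84 - (-234*(-1/54) - 43) = 84 - (13/3 - 43) = 84 - 1*(-116/3) = 84 + 116/3 = 368/3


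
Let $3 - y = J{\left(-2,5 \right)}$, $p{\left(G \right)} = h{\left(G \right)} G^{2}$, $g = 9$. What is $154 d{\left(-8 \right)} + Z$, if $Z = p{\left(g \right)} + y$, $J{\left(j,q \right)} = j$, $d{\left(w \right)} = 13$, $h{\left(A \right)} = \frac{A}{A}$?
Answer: $2088$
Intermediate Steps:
$h{\left(A \right)} = 1$
$p{\left(G \right)} = G^{2}$ ($p{\left(G \right)} = 1 G^{2} = G^{2}$)
$y = 5$ ($y = 3 - -2 = 3 + 2 = 5$)
$Z = 86$ ($Z = 9^{2} + 5 = 81 + 5 = 86$)
$154 d{\left(-8 \right)} + Z = 154 \cdot 13 + 86 = 2002 + 86 = 2088$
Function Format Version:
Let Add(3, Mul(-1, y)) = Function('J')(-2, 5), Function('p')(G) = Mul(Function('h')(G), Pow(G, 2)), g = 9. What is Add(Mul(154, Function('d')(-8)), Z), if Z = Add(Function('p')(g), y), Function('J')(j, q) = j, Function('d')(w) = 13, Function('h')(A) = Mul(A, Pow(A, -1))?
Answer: 2088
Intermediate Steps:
Function('h')(A) = 1
Function('p')(G) = Pow(G, 2) (Function('p')(G) = Mul(1, Pow(G, 2)) = Pow(G, 2))
y = 5 (y = Add(3, Mul(-1, -2)) = Add(3, 2) = 5)
Z = 86 (Z = Add(Pow(9, 2), 5) = Add(81, 5) = 86)
Add(Mul(154, Function('d')(-8)), Z) = Add(Mul(154, 13), 86) = Add(2002, 86) = 2088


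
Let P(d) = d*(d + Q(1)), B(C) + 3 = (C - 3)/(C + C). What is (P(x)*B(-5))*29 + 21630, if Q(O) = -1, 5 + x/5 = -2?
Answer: -58758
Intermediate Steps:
x = -35 (x = -25 + 5*(-2) = -25 - 10 = -35)
B(C) = -3 + (-3 + C)/(2*C) (B(C) = -3 + (C - 3)/(C + C) = -3 + (-3 + C)/((2*C)) = -3 + (-3 + C)*(1/(2*C)) = -3 + (-3 + C)/(2*C))
P(d) = d*(-1 + d) (P(d) = d*(d - 1) = d*(-1 + d))
(P(x)*B(-5))*29 + 21630 = ((-35*(-1 - 35))*((½)*(-3 - 5*(-5))/(-5)))*29 + 21630 = ((-35*(-36))*((½)*(-⅕)*(-3 + 25)))*29 + 21630 = (1260*((½)*(-⅕)*22))*29 + 21630 = (1260*(-11/5))*29 + 21630 = -2772*29 + 21630 = -80388 + 21630 = -58758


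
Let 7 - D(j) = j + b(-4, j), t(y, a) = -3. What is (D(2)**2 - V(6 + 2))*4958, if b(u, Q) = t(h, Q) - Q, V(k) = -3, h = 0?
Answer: 510674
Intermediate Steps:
b(u, Q) = -3 - Q
D(j) = 10 (D(j) = 7 - (j + (-3 - j)) = 7 - 1*(-3) = 7 + 3 = 10)
(D(2)**2 - V(6 + 2))*4958 = (10**2 - 1*(-3))*4958 = (100 + 3)*4958 = 103*4958 = 510674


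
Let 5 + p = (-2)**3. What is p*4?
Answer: -52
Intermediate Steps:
p = -13 (p = -5 + (-2)**3 = -5 - 8 = -13)
p*4 = -13*4 = -52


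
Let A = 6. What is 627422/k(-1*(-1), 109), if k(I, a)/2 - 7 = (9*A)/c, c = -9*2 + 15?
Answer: -313711/11 ≈ -28519.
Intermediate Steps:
c = -3 (c = -18 + 15 = -3)
k(I, a) = -22 (k(I, a) = 14 + 2*((9*6)/(-3)) = 14 + 2*(54*(-⅓)) = 14 + 2*(-18) = 14 - 36 = -22)
627422/k(-1*(-1), 109) = 627422/(-22) = 627422*(-1/22) = -313711/11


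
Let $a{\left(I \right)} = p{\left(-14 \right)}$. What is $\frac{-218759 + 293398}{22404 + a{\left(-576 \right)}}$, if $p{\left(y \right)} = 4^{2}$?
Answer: $\frac{74639}{22420} \approx 3.3291$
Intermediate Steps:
$p{\left(y \right)} = 16$
$a{\left(I \right)} = 16$
$\frac{-218759 + 293398}{22404 + a{\left(-576 \right)}} = \frac{-218759 + 293398}{22404 + 16} = \frac{74639}{22420}$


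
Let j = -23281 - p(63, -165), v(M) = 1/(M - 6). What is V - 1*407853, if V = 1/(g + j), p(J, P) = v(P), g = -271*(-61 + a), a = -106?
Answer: -1532669564970/3757897 ≈ -4.0785e+5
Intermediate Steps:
v(M) = 1/(-6 + M)
g = 45257 (g = -271*(-61 - 106) = -271*(-167) = 45257)
p(J, P) = 1/(-6 + P)
j = -3981050/171 (j = -23281 - 1/(-6 - 165) = -23281 - 1/(-171) = -23281 - 1*(-1/171) = -23281 + 1/171 = -3981050/171 ≈ -23281.)
V = 171/3757897 (V = 1/(45257 - 3981050/171) = 1/(3757897/171) = 171/3757897 ≈ 4.5504e-5)
V - 1*407853 = 171/3757897 - 1*407853 = 171/3757897 - 407853 = -1532669564970/3757897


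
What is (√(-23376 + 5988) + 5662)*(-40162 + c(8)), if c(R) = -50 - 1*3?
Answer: -227697330 - 241290*I*√483 ≈ -2.277e+8 - 5.3029e+6*I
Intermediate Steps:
c(R) = -53 (c(R) = -50 - 3 = -53)
(√(-23376 + 5988) + 5662)*(-40162 + c(8)) = (√(-23376 + 5988) + 5662)*(-40162 - 53) = (√(-17388) + 5662)*(-40215) = (6*I*√483 + 5662)*(-40215) = (5662 + 6*I*√483)*(-40215) = -227697330 - 241290*I*√483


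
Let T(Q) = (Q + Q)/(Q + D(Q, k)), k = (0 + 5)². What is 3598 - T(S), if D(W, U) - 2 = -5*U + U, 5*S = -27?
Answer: 1860112/517 ≈ 3597.9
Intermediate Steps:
S = -27/5 (S = (⅕)*(-27) = -27/5 ≈ -5.4000)
k = 25 (k = 5² = 25)
D(W, U) = 2 - 4*U (D(W, U) = 2 + (-5*U + U) = 2 - 4*U)
T(Q) = 2*Q/(-98 + Q) (T(Q) = (Q + Q)/(Q + (2 - 4*25)) = (2*Q)/(Q + (2 - 100)) = (2*Q)/(Q - 98) = (2*Q)/(-98 + Q) = 2*Q/(-98 + Q))
3598 - T(S) = 3598 - 2*(-27)/(5*(-98 - 27/5)) = 3598 - 2*(-27)/(5*(-517/5)) = 3598 - 2*(-27)*(-5)/(5*517) = 3598 - 1*54/517 = 3598 - 54/517 = 1860112/517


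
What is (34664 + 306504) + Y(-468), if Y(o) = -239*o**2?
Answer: -52005568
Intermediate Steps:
(34664 + 306504) + Y(-468) = (34664 + 306504) - 239*(-468)**2 = 341168 - 239*219024 = 341168 - 52346736 = -52005568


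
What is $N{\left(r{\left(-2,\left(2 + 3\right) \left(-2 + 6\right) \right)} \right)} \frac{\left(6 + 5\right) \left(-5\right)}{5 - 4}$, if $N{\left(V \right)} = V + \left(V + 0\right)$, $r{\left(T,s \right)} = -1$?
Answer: $110$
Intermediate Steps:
$N{\left(V \right)} = 2 V$ ($N{\left(V \right)} = V + V = 2 V$)
$N{\left(r{\left(-2,\left(2 + 3\right) \left(-2 + 6\right) \right)} \right)} \frac{\left(6 + 5\right) \left(-5\right)}{5 - 4} = 2 \left(-1\right) \frac{\left(6 + 5\right) \left(-5\right)}{5 - 4} = - 2 \frac{11 \left(-5\right)}{1} = - 2 \left(\left(-55\right) 1\right) = \left(-2\right) \left(-55\right) = 110$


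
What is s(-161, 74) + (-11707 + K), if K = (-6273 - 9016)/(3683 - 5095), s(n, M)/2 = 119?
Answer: -16178939/1412 ≈ -11458.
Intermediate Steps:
s(n, M) = 238 (s(n, M) = 2*119 = 238)
K = 15289/1412 (K = -15289/(-1412) = -15289*(-1/1412) = 15289/1412 ≈ 10.828)
s(-161, 74) + (-11707 + K) = 238 + (-11707 + 15289/1412) = 238 - 16514995/1412 = -16178939/1412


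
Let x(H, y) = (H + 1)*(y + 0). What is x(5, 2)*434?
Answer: 5208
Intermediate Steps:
x(H, y) = y*(1 + H) (x(H, y) = (1 + H)*y = y*(1 + H))
x(5, 2)*434 = (2*(1 + 5))*434 = (2*6)*434 = 12*434 = 5208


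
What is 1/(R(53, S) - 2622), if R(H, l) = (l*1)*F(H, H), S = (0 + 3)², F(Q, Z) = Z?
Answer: -1/2145 ≈ -0.00046620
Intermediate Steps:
S = 9 (S = 3² = 9)
R(H, l) = H*l (R(H, l) = (l*1)*H = l*H = H*l)
1/(R(53, S) - 2622) = 1/(53*9 - 2622) = 1/(477 - 2622) = 1/(-2145) = -1/2145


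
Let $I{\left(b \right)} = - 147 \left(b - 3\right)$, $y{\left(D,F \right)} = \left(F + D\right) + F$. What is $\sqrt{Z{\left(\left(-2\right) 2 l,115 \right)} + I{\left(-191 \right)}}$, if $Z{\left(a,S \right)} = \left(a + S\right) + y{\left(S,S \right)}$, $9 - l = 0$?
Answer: $\sqrt{28942} \approx 170.12$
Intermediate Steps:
$l = 9$ ($l = 9 - 0 = 9 + 0 = 9$)
$y{\left(D,F \right)} = D + 2 F$ ($y{\left(D,F \right)} = \left(D + F\right) + F = D + 2 F$)
$Z{\left(a,S \right)} = a + 4 S$ ($Z{\left(a,S \right)} = \left(a + S\right) + \left(S + 2 S\right) = \left(S + a\right) + 3 S = a + 4 S$)
$I{\left(b \right)} = 441 - 147 b$ ($I{\left(b \right)} = - 147 \left(-3 + b\right) = 441 - 147 b$)
$\sqrt{Z{\left(\left(-2\right) 2 l,115 \right)} + I{\left(-191 \right)}} = \sqrt{\left(\left(-2\right) 2 \cdot 9 + 4 \cdot 115\right) + \left(441 - -28077\right)} = \sqrt{\left(\left(-4\right) 9 + 460\right) + \left(441 + 28077\right)} = \sqrt{\left(-36 + 460\right) + 28518} = \sqrt{424 + 28518} = \sqrt{28942}$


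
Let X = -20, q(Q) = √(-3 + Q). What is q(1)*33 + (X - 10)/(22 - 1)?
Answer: -10/7 + 33*I*√2 ≈ -1.4286 + 46.669*I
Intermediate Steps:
q(1)*33 + (X - 10)/(22 - 1) = √(-3 + 1)*33 + (-20 - 10)/(22 - 1) = √(-2)*33 - 30/21 = (I*√2)*33 - 30*1/21 = 33*I*√2 - 10/7 = -10/7 + 33*I*√2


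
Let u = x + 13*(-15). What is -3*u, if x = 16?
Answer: 537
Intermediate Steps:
u = -179 (u = 16 + 13*(-15) = 16 - 195 = -179)
-3*u = -3*(-179) = 537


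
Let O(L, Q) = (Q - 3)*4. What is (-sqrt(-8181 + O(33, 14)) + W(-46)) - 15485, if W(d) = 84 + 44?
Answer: -15357 - I*sqrt(8137) ≈ -15357.0 - 90.205*I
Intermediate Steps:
O(L, Q) = -12 + 4*Q (O(L, Q) = (-3 + Q)*4 = -12 + 4*Q)
W(d) = 128
(-sqrt(-8181 + O(33, 14)) + W(-46)) - 15485 = (-sqrt(-8181 + (-12 + 4*14)) + 128) - 15485 = (-sqrt(-8181 + (-12 + 56)) + 128) - 15485 = (-sqrt(-8181 + 44) + 128) - 15485 = (-sqrt(-8137) + 128) - 15485 = (-I*sqrt(8137) + 128) - 15485 = (128 - I*sqrt(8137)) - 15485 = -15357 - I*sqrt(8137)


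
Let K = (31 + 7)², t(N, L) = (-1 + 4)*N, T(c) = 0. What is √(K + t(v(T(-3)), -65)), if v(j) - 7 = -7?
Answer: 38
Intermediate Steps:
v(j) = 0 (v(j) = 7 - 7 = 0)
t(N, L) = 3*N
K = 1444 (K = 38² = 1444)
√(K + t(v(T(-3)), -65)) = √(1444 + 3*0) = √(1444 + 0) = √1444 = 38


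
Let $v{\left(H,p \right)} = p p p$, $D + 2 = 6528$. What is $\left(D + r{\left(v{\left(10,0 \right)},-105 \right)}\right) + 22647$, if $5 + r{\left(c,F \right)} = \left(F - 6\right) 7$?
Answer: $28391$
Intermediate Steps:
$D = 6526$ ($D = -2 + 6528 = 6526$)
$v{\left(H,p \right)} = p^{3}$ ($v{\left(H,p \right)} = p^{2} p = p^{3}$)
$r{\left(c,F \right)} = -47 + 7 F$ ($r{\left(c,F \right)} = -5 + \left(F - 6\right) 7 = -5 + \left(-6 + F\right) 7 = -5 + \left(-42 + 7 F\right) = -47 + 7 F$)
$\left(D + r{\left(v{\left(10,0 \right)},-105 \right)}\right) + 22647 = \left(6526 + \left(-47 + 7 \left(-105\right)\right)\right) + 22647 = \left(6526 - 782\right) + 22647 = 5744 + 22647 = 28391$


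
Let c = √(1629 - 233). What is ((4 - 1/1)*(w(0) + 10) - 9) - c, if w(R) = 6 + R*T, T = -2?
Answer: 39 - 2*√349 ≈ 1.6369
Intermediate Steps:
w(R) = 6 - 2*R (w(R) = 6 + R*(-2) = 6 - 2*R)
c = 2*√349 (c = √1396 = 2*√349 ≈ 37.363)
((4 - 1/1)*(w(0) + 10) - 9) - c = ((4 - 1/1)*((6 - 2*0) + 10) - 9) - 2*√349 = ((4 - 1*1)*((6 + 0) + 10) - 9) - 2*√349 = ((4 - 1)*(6 + 10) - 9) - 2*√349 = (3*16 - 9) - 2*√349 = (48 - 9) - 2*√349 = 39 - 2*√349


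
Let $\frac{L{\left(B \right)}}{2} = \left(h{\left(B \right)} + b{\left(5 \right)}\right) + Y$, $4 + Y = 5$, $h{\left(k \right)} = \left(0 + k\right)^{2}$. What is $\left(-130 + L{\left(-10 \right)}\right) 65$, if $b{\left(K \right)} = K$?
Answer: $5330$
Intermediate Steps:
$h{\left(k \right)} = k^{2}$
$Y = 1$ ($Y = -4 + 5 = 1$)
$L{\left(B \right)} = 12 + 2 B^{2}$ ($L{\left(B \right)} = 2 \left(\left(B^{2} + 5\right) + 1\right) = 2 \left(\left(5 + B^{2}\right) + 1\right) = 2 \left(6 + B^{2}\right) = 12 + 2 B^{2}$)
$\left(-130 + L{\left(-10 \right)}\right) 65 = \left(-130 + \left(12 + 2 \left(-10\right)^{2}\right)\right) 65 = \left(-130 + \left(12 + 2 \cdot 100\right)\right) 65 = \left(-130 + \left(12 + 200\right)\right) 65 = \left(-130 + 212\right) 65 = 82 \cdot 65 = 5330$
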